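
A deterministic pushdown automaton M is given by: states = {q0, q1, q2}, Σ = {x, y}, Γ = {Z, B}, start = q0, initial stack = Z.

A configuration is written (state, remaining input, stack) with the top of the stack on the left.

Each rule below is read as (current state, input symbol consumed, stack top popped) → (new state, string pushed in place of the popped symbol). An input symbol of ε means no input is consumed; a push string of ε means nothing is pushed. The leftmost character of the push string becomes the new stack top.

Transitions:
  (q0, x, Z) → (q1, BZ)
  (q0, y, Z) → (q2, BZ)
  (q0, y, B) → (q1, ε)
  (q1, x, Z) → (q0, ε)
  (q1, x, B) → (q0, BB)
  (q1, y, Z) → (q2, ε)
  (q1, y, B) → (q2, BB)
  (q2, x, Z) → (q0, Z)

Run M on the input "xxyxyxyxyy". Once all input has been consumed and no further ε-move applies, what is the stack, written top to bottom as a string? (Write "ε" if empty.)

BBZ

(q0, xxyxyxyxyy, Z)
  read x, top Z: go to q1, push BZ → (q1, xyxyxyxyy, BZ)
  read x, top B: go to q0, push BB → (q0, yxyxyxyy, BBZ)
  read y, top B: go to q1, push ε → (q1, xyxyxyy, BZ)
  read x, top B: go to q0, push BB → (q0, yxyxyy, BBZ)
  read y, top B: go to q1, push ε → (q1, xyxyy, BZ)
  read x, top B: go to q0, push BB → (q0, yxyy, BBZ)
  read y, top B: go to q1, push ε → (q1, xyy, BZ)
  read x, top B: go to q0, push BB → (q0, yy, BBZ)
  read y, top B: go to q1, push ε → (q1, y, BZ)
  read y, top B: go to q2, push BB → (q2, ε, BBZ)
All input consumed in state q2 with stack BBZ.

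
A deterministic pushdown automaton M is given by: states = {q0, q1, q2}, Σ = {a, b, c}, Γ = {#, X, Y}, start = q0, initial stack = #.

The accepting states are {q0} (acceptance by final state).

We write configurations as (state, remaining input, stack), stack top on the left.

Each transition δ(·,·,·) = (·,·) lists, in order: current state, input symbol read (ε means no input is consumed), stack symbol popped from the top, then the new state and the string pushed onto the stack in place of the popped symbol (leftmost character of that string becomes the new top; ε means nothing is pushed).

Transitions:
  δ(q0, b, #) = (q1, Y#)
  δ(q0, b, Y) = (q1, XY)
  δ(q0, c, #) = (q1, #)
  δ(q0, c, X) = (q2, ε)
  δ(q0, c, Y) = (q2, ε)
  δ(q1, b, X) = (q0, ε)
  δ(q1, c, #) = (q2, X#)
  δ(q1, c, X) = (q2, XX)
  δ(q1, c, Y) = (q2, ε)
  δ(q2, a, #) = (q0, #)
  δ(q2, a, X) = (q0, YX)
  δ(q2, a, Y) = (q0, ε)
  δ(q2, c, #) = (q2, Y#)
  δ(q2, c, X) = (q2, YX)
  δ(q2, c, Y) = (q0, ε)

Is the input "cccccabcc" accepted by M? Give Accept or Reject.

Reject

(q0, cccccabcc, #) ⊢ (q1, ccccabcc, #) ⊢ (q2, cccabcc, X#) ⊢ (q2, ccabcc, YX#) ⊢ (q0, cabcc, X#) ⊢ (q2, abcc, #) ⊢ (q0, bcc, #) ⊢ (q1, cc, Y#) ⊢ (q2, c, #) ⊢ (q2, ε, Y#)
All input consumed; state q2 ∉ F and no further ε-move applies.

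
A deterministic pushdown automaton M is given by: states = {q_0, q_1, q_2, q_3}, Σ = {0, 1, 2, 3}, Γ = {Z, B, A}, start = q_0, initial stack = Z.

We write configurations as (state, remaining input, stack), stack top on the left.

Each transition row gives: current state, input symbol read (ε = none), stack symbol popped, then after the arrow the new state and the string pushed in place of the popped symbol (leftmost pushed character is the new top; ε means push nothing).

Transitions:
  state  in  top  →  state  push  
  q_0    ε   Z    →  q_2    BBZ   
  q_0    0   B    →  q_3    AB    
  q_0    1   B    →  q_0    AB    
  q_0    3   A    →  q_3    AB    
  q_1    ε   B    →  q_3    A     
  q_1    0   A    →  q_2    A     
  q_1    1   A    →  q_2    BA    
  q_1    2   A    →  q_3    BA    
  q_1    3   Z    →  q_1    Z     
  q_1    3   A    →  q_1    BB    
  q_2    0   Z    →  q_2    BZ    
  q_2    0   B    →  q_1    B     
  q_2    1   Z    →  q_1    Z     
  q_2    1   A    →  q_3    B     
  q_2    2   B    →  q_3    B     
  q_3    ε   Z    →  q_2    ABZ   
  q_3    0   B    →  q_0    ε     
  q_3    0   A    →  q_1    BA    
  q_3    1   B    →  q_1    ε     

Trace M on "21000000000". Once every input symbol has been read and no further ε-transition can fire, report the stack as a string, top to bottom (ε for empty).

(q_0, 21000000000, Z) ⊢ (q_2, 21000000000, BBZ) ⊢ (q_3, 1000000000, BBZ) ⊢ (q_1, 000000000, BZ) ⊢ (q_3, 000000000, AZ) ⊢ (q_1, 00000000, BAZ) ⊢ (q_3, 00000000, AAZ) ⊢ (q_1, 0000000, BAAZ) ⊢ (q_3, 0000000, AAAZ) ⊢ (q_1, 000000, BAAAZ) ⊢ (q_3, 000000, AAAAZ) ⊢ (q_1, 00000, BAAAAZ) ⊢ (q_3, 00000, AAAAAZ) ⊢ (q_1, 0000, BAAAAAZ) ⊢ (q_3, 0000, AAAAAAZ) ⊢ (q_1, 000, BAAAAAAZ) ⊢ (q_3, 000, AAAAAAAZ) ⊢ (q_1, 00, BAAAAAAAZ) ⊢ (q_3, 00, AAAAAAAAZ) ⊢ (q_1, 0, BAAAAAAAAZ) ⊢ (q_3, 0, AAAAAAAAAZ) ⊢ (q_1, ε, BAAAAAAAAAZ) ⊢ (q_3, ε, AAAAAAAAAAZ)
All input consumed in state q_3 with stack AAAAAAAAAAZ.

AAAAAAAAAAZ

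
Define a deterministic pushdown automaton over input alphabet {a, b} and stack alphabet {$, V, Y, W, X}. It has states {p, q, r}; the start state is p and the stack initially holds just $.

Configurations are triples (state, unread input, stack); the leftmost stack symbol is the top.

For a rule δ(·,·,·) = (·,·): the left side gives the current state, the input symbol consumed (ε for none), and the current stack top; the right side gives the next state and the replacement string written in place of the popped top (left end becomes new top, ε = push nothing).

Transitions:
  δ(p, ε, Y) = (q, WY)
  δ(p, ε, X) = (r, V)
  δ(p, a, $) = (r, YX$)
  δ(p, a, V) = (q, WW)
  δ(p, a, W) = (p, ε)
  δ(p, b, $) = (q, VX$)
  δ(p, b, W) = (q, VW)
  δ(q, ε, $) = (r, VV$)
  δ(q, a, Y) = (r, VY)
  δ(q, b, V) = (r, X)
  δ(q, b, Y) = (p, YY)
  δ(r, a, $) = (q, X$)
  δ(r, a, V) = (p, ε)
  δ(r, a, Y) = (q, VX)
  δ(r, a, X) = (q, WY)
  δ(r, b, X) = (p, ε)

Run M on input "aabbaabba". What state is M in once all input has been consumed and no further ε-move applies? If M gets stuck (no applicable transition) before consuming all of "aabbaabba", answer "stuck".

(p, aabbaabba, $)
  read a, top $: go to r, push YX$ → (r, abbaabba, YX$)
  read a, top Y: go to q, push VX → (q, bbaabba, VXX$)
  read b, top V: go to r, push X → (r, baabba, XXX$)
  read b, top X: go to p, push ε → (p, aabba, XX$)
  ε-move, top X: go to r, push V → (r, aabba, VX$)
  read a, top V: go to p, push ε → (p, abba, X$)
  ε-move, top X: go to r, push V → (r, abba, V$)
  read a, top V: go to p, push ε → (p, bba, $)
  read b, top $: go to q, push VX$ → (q, ba, VX$)
  read b, top V: go to r, push X → (r, a, XX$)
  read a, top X: go to q, push WY → (q, ε, WYX$)
All input consumed; M is in state q.

q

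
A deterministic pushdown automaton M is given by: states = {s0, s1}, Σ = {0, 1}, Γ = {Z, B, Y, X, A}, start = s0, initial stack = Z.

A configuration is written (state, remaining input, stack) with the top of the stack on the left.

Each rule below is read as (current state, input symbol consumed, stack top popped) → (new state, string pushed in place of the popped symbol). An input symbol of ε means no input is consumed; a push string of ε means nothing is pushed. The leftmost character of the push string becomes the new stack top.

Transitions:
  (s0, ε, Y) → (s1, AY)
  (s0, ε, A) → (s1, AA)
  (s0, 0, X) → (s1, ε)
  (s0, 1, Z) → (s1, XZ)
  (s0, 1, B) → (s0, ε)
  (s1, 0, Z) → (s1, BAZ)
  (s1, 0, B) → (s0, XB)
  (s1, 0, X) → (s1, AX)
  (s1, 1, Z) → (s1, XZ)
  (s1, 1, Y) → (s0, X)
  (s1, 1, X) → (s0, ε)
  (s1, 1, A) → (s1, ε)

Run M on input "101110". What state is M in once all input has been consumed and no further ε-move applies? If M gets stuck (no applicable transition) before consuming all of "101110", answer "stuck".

(s0, 101110, Z) ⊢ (s1, 01110, XZ) ⊢ (s1, 1110, AXZ) ⊢ (s1, 110, XZ) ⊢ (s0, 10, Z) ⊢ (s1, 0, XZ) ⊢ (s1, ε, AXZ)
All input consumed; M is in state s1.

s1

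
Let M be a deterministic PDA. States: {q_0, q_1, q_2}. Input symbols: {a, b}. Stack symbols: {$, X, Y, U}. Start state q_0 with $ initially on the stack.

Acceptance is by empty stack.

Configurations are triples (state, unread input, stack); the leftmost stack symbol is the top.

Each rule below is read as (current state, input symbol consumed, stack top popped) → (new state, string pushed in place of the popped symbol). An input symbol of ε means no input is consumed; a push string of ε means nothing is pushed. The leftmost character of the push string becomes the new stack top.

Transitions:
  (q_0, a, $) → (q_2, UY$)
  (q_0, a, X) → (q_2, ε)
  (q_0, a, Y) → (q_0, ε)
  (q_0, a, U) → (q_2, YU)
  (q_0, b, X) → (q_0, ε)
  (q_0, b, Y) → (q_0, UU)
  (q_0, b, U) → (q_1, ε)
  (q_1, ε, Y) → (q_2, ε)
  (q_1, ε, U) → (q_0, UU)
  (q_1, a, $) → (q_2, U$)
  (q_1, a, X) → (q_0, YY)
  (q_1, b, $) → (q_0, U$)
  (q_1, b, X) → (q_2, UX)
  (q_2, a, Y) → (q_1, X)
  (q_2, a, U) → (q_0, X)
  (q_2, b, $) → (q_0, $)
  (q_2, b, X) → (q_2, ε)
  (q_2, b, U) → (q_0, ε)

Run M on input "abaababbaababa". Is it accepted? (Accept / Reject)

Reject

(q_0, abaababbaababa, $) ⊢ (q_2, baababbaababa, UY$) ⊢ (q_0, aababbaababa, Y$) ⊢ (q_0, ababbaababa, $) ⊢ (q_2, babbaababa, UY$) ⊢ (q_0, abbaababa, Y$) ⊢ (q_0, bbaababa, $)
No transition applies at (q_0, bbaababa, $); input not fully consumed.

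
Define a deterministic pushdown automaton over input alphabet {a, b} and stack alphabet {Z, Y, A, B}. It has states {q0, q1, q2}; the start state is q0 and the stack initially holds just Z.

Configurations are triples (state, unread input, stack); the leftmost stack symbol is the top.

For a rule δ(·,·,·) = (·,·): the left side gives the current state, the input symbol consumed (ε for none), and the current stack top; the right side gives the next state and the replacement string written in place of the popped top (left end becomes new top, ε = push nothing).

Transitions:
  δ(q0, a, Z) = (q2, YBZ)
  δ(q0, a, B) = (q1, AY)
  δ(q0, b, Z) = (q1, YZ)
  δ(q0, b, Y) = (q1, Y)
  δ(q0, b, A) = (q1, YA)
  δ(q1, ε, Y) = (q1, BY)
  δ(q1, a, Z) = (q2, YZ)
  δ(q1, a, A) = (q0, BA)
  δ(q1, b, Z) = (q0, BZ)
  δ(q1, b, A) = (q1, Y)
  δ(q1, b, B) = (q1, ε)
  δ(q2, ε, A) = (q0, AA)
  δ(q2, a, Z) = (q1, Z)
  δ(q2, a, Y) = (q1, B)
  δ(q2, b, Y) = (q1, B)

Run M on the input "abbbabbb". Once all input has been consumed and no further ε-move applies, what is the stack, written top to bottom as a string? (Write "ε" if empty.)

BZ

(q0, abbbabbb, Z) ⊢ (q2, bbbabbb, YBZ) ⊢ (q1, bbabbb, BBZ) ⊢ (q1, babbb, BZ) ⊢ (q1, abbb, Z) ⊢ (q2, bbb, YZ) ⊢ (q1, bb, BZ) ⊢ (q1, b, Z) ⊢ (q0, ε, BZ)
All input consumed in state q0 with stack BZ.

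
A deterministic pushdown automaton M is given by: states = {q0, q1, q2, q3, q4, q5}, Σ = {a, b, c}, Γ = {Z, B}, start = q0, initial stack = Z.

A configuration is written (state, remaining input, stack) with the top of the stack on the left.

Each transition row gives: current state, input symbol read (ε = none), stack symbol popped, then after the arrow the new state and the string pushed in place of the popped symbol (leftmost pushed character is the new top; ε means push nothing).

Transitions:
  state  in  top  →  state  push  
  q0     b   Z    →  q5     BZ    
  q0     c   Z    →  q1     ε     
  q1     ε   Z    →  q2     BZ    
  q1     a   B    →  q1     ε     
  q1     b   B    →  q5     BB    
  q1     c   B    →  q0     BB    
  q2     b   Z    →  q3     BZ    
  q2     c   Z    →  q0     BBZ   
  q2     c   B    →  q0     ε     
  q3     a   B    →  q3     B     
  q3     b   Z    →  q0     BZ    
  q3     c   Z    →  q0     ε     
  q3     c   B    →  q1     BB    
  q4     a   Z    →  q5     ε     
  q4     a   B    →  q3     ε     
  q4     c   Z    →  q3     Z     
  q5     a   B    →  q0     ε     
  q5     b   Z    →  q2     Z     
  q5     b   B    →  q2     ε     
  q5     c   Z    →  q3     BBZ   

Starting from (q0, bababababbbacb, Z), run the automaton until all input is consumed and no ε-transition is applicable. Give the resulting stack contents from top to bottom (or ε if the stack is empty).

(q0, bababababbbacb, Z) ⊢ (q5, ababababbbacb, BZ) ⊢ (q0, babababbbacb, Z) ⊢ (q5, abababbbacb, BZ) ⊢ (q0, bababbbacb, Z) ⊢ (q5, ababbbacb, BZ) ⊢ (q0, babbbacb, Z) ⊢ (q5, abbbacb, BZ) ⊢ (q0, bbbacb, Z) ⊢ (q5, bbacb, BZ) ⊢ (q2, bacb, Z) ⊢ (q3, acb, BZ) ⊢ (q3, cb, BZ) ⊢ (q1, b, BBZ) ⊢ (q5, ε, BBBZ)
All input consumed in state q5 with stack BBBZ.

BBBZ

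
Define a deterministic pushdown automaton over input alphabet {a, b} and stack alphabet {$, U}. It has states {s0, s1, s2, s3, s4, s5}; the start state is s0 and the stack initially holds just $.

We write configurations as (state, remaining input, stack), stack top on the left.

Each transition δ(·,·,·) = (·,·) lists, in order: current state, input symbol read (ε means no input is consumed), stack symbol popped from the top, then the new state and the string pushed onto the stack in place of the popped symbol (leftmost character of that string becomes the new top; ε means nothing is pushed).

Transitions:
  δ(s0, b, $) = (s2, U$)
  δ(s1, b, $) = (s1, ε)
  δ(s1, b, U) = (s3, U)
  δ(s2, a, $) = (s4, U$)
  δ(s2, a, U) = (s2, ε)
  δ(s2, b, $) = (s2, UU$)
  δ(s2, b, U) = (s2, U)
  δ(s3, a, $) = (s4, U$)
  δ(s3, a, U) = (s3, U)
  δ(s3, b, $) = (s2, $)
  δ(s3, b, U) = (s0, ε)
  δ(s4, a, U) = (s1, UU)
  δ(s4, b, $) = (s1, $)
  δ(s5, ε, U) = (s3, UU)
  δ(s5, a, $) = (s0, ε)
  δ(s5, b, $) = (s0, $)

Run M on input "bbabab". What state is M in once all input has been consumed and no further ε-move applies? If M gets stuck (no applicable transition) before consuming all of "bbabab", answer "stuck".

s2

(s0, bbabab, $)
  read b, top $: go to s2, push U$ → (s2, babab, U$)
  read b, top U: go to s2, push U → (s2, abab, U$)
  read a, top U: go to s2, push ε → (s2, bab, $)
  read b, top $: go to s2, push UU$ → (s2, ab, UU$)
  read a, top U: go to s2, push ε → (s2, b, U$)
  read b, top U: go to s2, push U → (s2, ε, U$)
All input consumed; M is in state s2.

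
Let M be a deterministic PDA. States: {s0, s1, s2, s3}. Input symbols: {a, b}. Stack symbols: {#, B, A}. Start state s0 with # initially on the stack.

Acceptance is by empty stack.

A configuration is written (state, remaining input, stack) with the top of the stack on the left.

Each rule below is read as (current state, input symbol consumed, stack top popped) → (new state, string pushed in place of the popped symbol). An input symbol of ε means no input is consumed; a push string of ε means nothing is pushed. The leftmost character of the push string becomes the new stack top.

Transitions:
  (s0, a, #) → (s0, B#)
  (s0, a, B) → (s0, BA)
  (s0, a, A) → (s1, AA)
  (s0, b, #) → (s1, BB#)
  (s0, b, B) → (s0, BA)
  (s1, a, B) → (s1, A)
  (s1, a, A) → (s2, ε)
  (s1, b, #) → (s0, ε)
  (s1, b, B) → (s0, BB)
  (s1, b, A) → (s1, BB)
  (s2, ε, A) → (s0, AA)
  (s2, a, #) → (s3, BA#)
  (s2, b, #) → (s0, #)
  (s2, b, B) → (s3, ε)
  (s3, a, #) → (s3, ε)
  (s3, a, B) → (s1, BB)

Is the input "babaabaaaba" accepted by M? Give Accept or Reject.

(s0, babaabaaaba, #) ⊢ (s1, abaabaaaba, BB#) ⊢ (s1, baabaaaba, AB#) ⊢ (s1, aabaaaba, BBB#) ⊢ (s1, abaaaba, ABB#) ⊢ (s2, baaaba, BB#) ⊢ (s3, aaaba, B#) ⊢ (s1, aaba, BB#) ⊢ (s1, aba, AB#) ⊢ (s2, ba, B#) ⊢ (s3, a, #) ⊢ (s3, ε, ε)
All input consumed and the stack is empty.

Accept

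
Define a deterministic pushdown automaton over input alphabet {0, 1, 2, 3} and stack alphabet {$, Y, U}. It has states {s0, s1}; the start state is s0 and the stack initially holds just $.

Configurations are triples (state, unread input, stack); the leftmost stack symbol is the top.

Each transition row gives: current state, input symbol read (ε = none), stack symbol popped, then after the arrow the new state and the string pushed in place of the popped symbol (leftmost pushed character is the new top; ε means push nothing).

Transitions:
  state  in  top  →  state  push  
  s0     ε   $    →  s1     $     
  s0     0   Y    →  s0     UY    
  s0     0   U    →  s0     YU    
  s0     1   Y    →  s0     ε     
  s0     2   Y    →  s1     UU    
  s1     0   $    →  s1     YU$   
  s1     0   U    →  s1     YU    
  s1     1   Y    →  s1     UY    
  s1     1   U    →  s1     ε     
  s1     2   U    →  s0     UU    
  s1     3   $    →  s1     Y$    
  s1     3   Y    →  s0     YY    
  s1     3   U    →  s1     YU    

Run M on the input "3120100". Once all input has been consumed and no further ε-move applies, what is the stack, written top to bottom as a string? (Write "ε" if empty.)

UYUUY$

(s0, 3120100, $)
  ε-move, top $: go to s1, push $ → (s1, 3120100, $)
  read 3, top $: go to s1, push Y$ → (s1, 120100, Y$)
  read 1, top Y: go to s1, push UY → (s1, 20100, UY$)
  read 2, top U: go to s0, push UU → (s0, 0100, UUY$)
  read 0, top U: go to s0, push YU → (s0, 100, YUUY$)
  read 1, top Y: go to s0, push ε → (s0, 00, UUY$)
  read 0, top U: go to s0, push YU → (s0, 0, YUUY$)
  read 0, top Y: go to s0, push UY → (s0, ε, UYUUY$)
All input consumed in state s0 with stack UYUUY$.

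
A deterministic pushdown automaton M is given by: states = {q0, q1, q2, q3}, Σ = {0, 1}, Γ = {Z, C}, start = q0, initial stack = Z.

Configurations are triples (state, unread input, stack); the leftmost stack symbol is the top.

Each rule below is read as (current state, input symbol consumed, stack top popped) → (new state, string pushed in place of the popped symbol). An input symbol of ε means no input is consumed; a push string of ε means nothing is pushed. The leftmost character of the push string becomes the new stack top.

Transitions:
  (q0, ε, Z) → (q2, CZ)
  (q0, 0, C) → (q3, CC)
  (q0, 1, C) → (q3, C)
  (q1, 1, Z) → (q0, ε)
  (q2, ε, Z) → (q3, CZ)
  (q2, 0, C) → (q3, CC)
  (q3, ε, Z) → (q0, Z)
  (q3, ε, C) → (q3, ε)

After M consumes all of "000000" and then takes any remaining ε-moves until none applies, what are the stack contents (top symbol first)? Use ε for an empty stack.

CZ

(q0, 000000, Z)
  ε-move, top Z: go to q2, push CZ → (q2, 000000, CZ)
  read 0, top C: go to q3, push CC → (q3, 00000, CCZ)
  ε-move, top C: go to q3, push ε → (q3, 00000, CZ)
  ε-move, top C: go to q3, push ε → (q3, 00000, Z)
  ε-move, top Z: go to q0, push Z → (q0, 00000, Z)
  ε-move, top Z: go to q2, push CZ → (q2, 00000, CZ)
  read 0, top C: go to q3, push CC → (q3, 0000, CCZ)
  ε-move, top C: go to q3, push ε → (q3, 0000, CZ)
  ε-move, top C: go to q3, push ε → (q3, 0000, Z)
  ε-move, top Z: go to q0, push Z → (q0, 0000, Z)
  ε-move, top Z: go to q2, push CZ → (q2, 0000, CZ)
  read 0, top C: go to q3, push CC → (q3, 000, CCZ)
  ε-move, top C: go to q3, push ε → (q3, 000, CZ)
  ε-move, top C: go to q3, push ε → (q3, 000, Z)
  ε-move, top Z: go to q0, push Z → (q0, 000, Z)
  ε-move, top Z: go to q2, push CZ → (q2, 000, CZ)
  read 0, top C: go to q3, push CC → (q3, 00, CCZ)
  ε-move, top C: go to q3, push ε → (q3, 00, CZ)
  ε-move, top C: go to q3, push ε → (q3, 00, Z)
  ε-move, top Z: go to q0, push Z → (q0, 00, Z)
  ε-move, top Z: go to q2, push CZ → (q2, 00, CZ)
  read 0, top C: go to q3, push CC → (q3, 0, CCZ)
  ε-move, top C: go to q3, push ε → (q3, 0, CZ)
  ε-move, top C: go to q3, push ε → (q3, 0, Z)
  ε-move, top Z: go to q0, push Z → (q0, 0, Z)
  ε-move, top Z: go to q2, push CZ → (q2, 0, CZ)
  read 0, top C: go to q3, push CC → (q3, ε, CCZ)
  ε-move, top C: go to q3, push ε → (q3, ε, CZ)
  ε-move, top C: go to q3, push ε → (q3, ε, Z)
  ε-move, top Z: go to q0, push Z → (q0, ε, Z)
  ε-move, top Z: go to q2, push CZ → (q2, ε, CZ)
All input consumed in state q2 with stack CZ.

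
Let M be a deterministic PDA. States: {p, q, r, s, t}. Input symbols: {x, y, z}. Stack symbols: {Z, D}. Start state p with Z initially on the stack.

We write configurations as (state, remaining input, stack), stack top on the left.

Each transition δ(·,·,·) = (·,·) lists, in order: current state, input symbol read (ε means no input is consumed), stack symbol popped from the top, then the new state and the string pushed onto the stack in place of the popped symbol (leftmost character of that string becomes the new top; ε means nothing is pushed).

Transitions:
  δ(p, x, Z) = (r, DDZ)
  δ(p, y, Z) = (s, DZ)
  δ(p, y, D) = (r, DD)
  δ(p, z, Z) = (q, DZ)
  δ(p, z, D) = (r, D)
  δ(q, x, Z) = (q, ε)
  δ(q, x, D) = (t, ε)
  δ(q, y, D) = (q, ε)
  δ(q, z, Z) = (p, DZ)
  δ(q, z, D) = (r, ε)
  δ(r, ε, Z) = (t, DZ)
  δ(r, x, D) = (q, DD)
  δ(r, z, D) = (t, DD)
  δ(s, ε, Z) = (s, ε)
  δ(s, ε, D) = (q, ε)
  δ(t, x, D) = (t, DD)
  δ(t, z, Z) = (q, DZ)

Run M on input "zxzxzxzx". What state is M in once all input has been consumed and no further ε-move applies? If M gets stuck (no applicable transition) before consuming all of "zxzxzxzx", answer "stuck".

(p, zxzxzxzx, Z)
  read z, top Z: go to q, push DZ → (q, xzxzxzx, DZ)
  read x, top D: go to t, push ε → (t, zxzxzx, Z)
  read z, top Z: go to q, push DZ → (q, xzxzx, DZ)
  read x, top D: go to t, push ε → (t, zxzx, Z)
  read z, top Z: go to q, push DZ → (q, xzx, DZ)
  read x, top D: go to t, push ε → (t, zx, Z)
  read z, top Z: go to q, push DZ → (q, x, DZ)
  read x, top D: go to t, push ε → (t, ε, Z)
All input consumed; M is in state t.

t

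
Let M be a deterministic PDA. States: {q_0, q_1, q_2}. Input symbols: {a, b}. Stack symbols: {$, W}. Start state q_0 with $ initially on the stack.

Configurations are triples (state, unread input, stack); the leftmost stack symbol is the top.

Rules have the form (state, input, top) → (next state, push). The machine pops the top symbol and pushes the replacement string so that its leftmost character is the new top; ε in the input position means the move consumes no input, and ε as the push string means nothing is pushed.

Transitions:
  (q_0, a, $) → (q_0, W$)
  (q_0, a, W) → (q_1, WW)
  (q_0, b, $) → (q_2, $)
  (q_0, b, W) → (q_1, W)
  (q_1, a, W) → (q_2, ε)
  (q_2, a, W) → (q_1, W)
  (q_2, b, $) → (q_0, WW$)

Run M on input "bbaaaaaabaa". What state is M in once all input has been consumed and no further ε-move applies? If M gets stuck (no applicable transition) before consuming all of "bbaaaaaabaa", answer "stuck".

q_2

(q_0, bbaaaaaabaa, $) ⊢ (q_2, baaaaaabaa, $) ⊢ (q_0, aaaaaabaa, WW$) ⊢ (q_1, aaaaabaa, WWW$) ⊢ (q_2, aaaabaa, WW$) ⊢ (q_1, aaabaa, WW$) ⊢ (q_2, aabaa, W$) ⊢ (q_1, abaa, W$) ⊢ (q_2, baa, $) ⊢ (q_0, aa, WW$) ⊢ (q_1, a, WWW$) ⊢ (q_2, ε, WW$)
All input consumed; M is in state q_2.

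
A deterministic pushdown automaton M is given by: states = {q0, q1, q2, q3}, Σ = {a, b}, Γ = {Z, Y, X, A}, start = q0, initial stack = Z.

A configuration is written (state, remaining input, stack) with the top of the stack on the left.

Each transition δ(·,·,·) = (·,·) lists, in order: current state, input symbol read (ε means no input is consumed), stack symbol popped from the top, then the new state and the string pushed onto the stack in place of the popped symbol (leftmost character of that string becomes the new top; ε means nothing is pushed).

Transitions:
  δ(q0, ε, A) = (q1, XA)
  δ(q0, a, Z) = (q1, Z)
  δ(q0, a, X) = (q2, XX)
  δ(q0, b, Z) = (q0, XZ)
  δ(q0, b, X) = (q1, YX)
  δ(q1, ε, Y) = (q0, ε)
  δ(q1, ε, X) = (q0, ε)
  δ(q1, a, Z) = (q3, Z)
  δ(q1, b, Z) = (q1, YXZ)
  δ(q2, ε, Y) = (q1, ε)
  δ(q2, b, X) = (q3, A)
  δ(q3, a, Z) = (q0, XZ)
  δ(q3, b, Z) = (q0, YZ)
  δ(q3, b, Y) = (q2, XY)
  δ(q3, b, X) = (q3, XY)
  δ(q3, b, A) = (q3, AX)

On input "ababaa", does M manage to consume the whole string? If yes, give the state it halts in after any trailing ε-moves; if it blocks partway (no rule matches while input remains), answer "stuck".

stuck

(q0, ababaa, Z)
  read a, top Z: go to q1, push Z → (q1, babaa, Z)
  read b, top Z: go to q1, push YXZ → (q1, abaa, YXZ)
  ε-move, top Y: go to q0, push ε → (q0, abaa, XZ)
  read a, top X: go to q2, push XX → (q2, baa, XXZ)
  read b, top X: go to q3, push A → (q3, aa, AXZ)
No transition for (q3, a, top A); M blocks with input aa remaining.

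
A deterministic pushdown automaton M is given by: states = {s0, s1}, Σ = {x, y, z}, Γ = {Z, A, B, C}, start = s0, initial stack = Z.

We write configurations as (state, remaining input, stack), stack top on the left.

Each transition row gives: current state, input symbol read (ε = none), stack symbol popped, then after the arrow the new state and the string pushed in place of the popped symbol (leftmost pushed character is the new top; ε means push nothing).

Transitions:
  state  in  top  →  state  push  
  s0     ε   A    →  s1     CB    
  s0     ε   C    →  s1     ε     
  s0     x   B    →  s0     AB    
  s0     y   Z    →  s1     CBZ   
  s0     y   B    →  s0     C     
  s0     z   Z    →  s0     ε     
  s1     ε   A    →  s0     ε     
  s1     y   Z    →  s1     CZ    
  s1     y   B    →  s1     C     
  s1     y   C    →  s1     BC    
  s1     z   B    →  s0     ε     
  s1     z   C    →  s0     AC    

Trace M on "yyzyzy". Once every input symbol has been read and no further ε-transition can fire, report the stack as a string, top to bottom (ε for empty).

(s0, yyzyzy, Z)
  read y, top Z: go to s1, push CBZ → (s1, yzyzy, CBZ)
  read y, top C: go to s1, push BC → (s1, zyzy, BCBZ)
  read z, top B: go to s0, push ε → (s0, yzy, CBZ)
  ε-move, top C: go to s1, push ε → (s1, yzy, BZ)
  read y, top B: go to s1, push C → (s1, zy, CZ)
  read z, top C: go to s0, push AC → (s0, y, ACZ)
  ε-move, top A: go to s1, push CB → (s1, y, CBCZ)
  read y, top C: go to s1, push BC → (s1, ε, BCBCZ)
All input consumed in state s1 with stack BCBCZ.

BCBCZ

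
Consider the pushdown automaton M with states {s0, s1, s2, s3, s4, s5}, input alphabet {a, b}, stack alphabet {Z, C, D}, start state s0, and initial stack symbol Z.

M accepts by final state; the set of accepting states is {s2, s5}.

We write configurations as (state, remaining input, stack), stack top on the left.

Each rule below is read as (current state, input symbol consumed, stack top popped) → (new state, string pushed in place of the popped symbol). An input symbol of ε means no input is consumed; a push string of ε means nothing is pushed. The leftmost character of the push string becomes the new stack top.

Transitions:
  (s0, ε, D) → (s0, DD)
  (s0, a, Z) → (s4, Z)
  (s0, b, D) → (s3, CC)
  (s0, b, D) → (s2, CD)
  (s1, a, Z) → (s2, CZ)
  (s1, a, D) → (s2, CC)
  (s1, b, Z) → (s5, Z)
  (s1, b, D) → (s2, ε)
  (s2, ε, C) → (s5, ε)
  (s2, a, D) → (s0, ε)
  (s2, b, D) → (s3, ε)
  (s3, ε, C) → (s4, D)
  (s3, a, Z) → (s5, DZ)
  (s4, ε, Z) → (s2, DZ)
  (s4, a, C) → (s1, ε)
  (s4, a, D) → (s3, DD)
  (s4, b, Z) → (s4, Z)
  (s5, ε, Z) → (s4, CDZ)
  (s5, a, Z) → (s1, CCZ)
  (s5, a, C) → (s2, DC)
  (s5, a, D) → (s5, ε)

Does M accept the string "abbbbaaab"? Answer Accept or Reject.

One accepting computation: (s0, abbbbaaab, Z) ⊢ (s4, bbbbaaab, Z) ⊢ (s4, bbbaaab, Z) ⊢ (s4, bbaaab, Z) ⊢ (s4, baaab, Z) ⊢ (s2, baaab, DZ) ⊢ (s3, aaab, Z) ⊢ (s5, aab, DZ) ⊢ (s5, ab, Z) ⊢ (s4, ab, CDZ) ⊢ (s1, b, DZ) ⊢ (s2, ε, Z)
All input consumed and state s2 ∈ F.

Accept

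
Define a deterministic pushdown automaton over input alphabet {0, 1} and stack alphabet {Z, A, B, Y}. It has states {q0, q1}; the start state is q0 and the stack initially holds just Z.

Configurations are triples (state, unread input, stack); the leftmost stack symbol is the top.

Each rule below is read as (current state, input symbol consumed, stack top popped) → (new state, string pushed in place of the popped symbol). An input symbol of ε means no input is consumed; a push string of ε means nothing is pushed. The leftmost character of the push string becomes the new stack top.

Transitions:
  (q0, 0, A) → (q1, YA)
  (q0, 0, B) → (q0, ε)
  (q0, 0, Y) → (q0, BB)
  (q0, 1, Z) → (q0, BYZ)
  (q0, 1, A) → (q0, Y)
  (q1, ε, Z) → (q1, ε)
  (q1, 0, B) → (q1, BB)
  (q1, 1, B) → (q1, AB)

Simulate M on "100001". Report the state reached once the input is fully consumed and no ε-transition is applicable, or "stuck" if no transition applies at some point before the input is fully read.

q0

(q0, 100001, Z) ⊢ (q0, 00001, BYZ) ⊢ (q0, 0001, YZ) ⊢ (q0, 001, BBZ) ⊢ (q0, 01, BZ) ⊢ (q0, 1, Z) ⊢ (q0, ε, BYZ)
All input consumed; M is in state q0.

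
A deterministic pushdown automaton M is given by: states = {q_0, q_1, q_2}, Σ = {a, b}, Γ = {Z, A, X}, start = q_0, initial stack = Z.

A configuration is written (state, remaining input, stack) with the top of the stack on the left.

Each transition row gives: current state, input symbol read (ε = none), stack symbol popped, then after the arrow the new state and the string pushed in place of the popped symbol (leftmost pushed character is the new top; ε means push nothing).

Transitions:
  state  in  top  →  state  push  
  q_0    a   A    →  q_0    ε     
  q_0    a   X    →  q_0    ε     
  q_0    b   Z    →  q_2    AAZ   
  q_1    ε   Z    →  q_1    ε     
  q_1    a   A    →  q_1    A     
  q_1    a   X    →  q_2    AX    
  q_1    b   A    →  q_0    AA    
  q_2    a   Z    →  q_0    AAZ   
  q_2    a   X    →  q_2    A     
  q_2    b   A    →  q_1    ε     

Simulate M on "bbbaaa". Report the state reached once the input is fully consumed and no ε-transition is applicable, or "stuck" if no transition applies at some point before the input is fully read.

(q_0, bbbaaa, Z)
  read b, top Z: go to q_2, push AAZ → (q_2, bbaaa, AAZ)
  read b, top A: go to q_1, push ε → (q_1, baaa, AZ)
  read b, top A: go to q_0, push AA → (q_0, aaa, AAZ)
  read a, top A: go to q_0, push ε → (q_0, aa, AZ)
  read a, top A: go to q_0, push ε → (q_0, a, Z)
No transition for (q_0, a, top Z); M blocks with input a remaining.

stuck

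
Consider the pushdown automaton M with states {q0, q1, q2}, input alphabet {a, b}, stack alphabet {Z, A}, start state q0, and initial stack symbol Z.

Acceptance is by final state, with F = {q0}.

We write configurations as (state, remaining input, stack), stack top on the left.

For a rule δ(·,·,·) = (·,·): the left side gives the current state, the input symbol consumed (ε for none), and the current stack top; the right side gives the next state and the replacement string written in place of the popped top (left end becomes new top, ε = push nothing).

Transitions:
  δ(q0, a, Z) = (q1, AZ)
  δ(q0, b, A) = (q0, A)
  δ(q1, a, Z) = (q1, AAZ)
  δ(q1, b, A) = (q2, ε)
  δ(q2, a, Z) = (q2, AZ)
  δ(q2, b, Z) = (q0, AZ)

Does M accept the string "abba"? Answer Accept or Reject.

Reject

No computation consumes all input and reaches a final state.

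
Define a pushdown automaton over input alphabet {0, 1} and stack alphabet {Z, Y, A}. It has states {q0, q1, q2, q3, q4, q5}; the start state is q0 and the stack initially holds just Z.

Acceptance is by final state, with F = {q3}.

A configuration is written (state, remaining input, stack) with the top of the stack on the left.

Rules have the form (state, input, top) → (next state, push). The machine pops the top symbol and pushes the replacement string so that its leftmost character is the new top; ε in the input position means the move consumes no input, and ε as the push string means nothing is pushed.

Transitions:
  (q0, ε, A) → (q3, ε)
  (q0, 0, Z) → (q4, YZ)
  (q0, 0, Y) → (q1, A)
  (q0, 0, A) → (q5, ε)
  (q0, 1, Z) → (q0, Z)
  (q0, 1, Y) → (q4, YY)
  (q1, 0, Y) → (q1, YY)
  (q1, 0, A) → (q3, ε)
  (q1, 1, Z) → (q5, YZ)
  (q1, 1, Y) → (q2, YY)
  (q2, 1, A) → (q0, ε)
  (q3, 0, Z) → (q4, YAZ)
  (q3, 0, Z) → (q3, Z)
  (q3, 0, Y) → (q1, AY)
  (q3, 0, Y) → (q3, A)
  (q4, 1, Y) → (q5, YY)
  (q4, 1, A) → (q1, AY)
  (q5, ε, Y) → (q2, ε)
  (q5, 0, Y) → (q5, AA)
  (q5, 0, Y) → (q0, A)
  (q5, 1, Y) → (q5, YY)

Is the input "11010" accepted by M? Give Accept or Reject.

Accept

One accepting computation: (q0, 11010, Z) ⊢ (q0, 1010, Z) ⊢ (q0, 010, Z) ⊢ (q4, 10, YZ) ⊢ (q5, 0, YYZ) ⊢ (q0, ε, AYZ) ⊢ (q3, ε, YZ)
All input consumed and state q3 ∈ F.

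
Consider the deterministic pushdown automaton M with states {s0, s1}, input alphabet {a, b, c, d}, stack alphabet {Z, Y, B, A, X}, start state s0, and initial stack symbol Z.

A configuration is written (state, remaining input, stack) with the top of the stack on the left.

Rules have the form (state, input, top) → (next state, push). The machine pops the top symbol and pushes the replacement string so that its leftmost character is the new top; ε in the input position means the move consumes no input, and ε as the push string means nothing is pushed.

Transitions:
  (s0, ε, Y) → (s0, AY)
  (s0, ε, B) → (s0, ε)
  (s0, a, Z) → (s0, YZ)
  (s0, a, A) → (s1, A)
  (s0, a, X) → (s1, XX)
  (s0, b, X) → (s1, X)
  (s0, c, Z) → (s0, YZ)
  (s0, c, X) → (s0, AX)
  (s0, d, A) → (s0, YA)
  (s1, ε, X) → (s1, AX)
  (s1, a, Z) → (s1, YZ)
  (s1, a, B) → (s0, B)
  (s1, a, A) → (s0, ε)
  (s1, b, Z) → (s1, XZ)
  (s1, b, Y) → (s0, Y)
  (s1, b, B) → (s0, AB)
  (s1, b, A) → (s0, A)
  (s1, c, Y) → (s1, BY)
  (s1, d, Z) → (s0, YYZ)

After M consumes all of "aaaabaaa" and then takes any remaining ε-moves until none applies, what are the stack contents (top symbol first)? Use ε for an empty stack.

AYZ

(s0, aaaabaaa, Z)
  read a, top Z: go to s0, push YZ → (s0, aaabaaa, YZ)
  ε-move, top Y: go to s0, push AY → (s0, aaabaaa, AYZ)
  read a, top A: go to s1, push A → (s1, aabaaa, AYZ)
  read a, top A: go to s0, push ε → (s0, abaaa, YZ)
  ε-move, top Y: go to s0, push AY → (s0, abaaa, AYZ)
  read a, top A: go to s1, push A → (s1, baaa, AYZ)
  read b, top A: go to s0, push A → (s0, aaa, AYZ)
  read a, top A: go to s1, push A → (s1, aa, AYZ)
  read a, top A: go to s0, push ε → (s0, a, YZ)
  ε-move, top Y: go to s0, push AY → (s0, a, AYZ)
  read a, top A: go to s1, push A → (s1, ε, AYZ)
All input consumed in state s1 with stack AYZ.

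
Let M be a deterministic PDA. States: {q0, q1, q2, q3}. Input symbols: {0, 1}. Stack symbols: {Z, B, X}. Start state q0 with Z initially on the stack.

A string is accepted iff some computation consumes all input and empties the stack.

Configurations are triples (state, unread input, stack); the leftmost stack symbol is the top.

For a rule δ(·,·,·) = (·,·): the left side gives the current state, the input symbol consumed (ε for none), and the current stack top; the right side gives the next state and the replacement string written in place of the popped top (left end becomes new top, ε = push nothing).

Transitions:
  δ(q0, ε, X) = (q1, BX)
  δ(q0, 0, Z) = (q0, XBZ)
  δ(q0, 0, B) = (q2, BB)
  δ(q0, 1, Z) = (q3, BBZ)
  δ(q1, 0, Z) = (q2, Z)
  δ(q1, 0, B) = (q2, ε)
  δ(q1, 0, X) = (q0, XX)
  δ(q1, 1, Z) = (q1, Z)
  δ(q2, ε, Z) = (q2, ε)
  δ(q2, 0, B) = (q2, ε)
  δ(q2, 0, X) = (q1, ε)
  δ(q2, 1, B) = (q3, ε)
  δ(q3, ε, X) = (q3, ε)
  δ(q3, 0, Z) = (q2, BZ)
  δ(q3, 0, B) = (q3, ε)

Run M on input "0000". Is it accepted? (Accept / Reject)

Accept

(q0, 0000, Z) ⊢ (q0, 000, XBZ) ⊢ (q1, 000, BXBZ) ⊢ (q2, 00, XBZ) ⊢ (q1, 0, BZ) ⊢ (q2, ε, Z) ⊢ (q2, ε, ε)
All input consumed and the stack is empty.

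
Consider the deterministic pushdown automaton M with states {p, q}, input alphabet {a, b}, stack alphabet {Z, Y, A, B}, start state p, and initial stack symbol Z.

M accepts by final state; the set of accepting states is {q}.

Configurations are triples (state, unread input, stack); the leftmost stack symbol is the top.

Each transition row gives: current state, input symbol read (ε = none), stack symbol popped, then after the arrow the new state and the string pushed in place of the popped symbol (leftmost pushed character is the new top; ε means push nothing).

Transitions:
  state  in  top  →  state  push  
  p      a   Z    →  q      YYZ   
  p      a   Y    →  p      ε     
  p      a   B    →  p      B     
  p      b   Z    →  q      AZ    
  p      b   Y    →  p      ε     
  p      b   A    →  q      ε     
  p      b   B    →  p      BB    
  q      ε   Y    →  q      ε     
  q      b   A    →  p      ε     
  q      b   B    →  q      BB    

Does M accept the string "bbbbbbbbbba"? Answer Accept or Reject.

Accept

(p, bbbbbbbbbba, Z) ⊢ (q, bbbbbbbbba, AZ) ⊢ (p, bbbbbbbba, Z) ⊢ (q, bbbbbbba, AZ) ⊢ (p, bbbbbba, Z) ⊢ (q, bbbbba, AZ) ⊢ (p, bbbba, Z) ⊢ (q, bbba, AZ) ⊢ (p, bba, Z) ⊢ (q, ba, AZ) ⊢ (p, a, Z) ⊢ (q, ε, YYZ)
All input consumed; state q ∈ F.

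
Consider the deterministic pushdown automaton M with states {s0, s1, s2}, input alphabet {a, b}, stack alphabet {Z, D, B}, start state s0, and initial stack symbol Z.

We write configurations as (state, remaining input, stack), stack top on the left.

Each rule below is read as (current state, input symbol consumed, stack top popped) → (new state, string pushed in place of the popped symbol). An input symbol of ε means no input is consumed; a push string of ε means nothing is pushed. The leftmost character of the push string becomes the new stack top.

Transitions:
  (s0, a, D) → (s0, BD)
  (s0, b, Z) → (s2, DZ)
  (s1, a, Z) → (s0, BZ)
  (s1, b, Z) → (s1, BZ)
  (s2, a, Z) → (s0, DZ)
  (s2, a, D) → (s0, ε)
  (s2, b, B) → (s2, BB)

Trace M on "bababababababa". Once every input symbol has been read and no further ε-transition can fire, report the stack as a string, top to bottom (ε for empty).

(s0, bababababababa, Z)
  read b, top Z: go to s2, push DZ → (s2, ababababababa, DZ)
  read a, top D: go to s0, push ε → (s0, babababababa, Z)
  read b, top Z: go to s2, push DZ → (s2, abababababa, DZ)
  read a, top D: go to s0, push ε → (s0, bababababa, Z)
  read b, top Z: go to s2, push DZ → (s2, ababababa, DZ)
  read a, top D: go to s0, push ε → (s0, babababa, Z)
  read b, top Z: go to s2, push DZ → (s2, abababa, DZ)
  read a, top D: go to s0, push ε → (s0, bababa, Z)
  read b, top Z: go to s2, push DZ → (s2, ababa, DZ)
  read a, top D: go to s0, push ε → (s0, baba, Z)
  read b, top Z: go to s2, push DZ → (s2, aba, DZ)
  read a, top D: go to s0, push ε → (s0, ba, Z)
  read b, top Z: go to s2, push DZ → (s2, a, DZ)
  read a, top D: go to s0, push ε → (s0, ε, Z)
All input consumed in state s0 with stack Z.

Z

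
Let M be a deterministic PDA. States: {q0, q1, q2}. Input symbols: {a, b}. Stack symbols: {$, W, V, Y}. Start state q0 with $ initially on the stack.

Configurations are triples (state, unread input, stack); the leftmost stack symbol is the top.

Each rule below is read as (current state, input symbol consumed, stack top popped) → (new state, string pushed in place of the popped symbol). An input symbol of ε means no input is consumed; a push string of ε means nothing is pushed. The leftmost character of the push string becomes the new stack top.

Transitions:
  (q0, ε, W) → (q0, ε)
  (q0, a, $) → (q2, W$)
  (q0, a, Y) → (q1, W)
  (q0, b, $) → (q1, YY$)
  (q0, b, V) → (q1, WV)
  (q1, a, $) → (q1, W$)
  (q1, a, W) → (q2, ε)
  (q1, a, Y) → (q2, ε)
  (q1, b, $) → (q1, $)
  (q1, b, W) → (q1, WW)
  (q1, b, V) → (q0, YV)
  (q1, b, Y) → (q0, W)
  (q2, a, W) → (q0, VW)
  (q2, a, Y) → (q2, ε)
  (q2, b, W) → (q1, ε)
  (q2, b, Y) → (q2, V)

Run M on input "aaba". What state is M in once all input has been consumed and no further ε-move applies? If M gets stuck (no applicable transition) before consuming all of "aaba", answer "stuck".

(q0, aaba, $)
  read a, top $: go to q2, push W$ → (q2, aba, W$)
  read a, top W: go to q0, push VW → (q0, ba, VW$)
  read b, top V: go to q1, push WV → (q1, a, WVW$)
  read a, top W: go to q2, push ε → (q2, ε, VW$)
All input consumed; M is in state q2.

q2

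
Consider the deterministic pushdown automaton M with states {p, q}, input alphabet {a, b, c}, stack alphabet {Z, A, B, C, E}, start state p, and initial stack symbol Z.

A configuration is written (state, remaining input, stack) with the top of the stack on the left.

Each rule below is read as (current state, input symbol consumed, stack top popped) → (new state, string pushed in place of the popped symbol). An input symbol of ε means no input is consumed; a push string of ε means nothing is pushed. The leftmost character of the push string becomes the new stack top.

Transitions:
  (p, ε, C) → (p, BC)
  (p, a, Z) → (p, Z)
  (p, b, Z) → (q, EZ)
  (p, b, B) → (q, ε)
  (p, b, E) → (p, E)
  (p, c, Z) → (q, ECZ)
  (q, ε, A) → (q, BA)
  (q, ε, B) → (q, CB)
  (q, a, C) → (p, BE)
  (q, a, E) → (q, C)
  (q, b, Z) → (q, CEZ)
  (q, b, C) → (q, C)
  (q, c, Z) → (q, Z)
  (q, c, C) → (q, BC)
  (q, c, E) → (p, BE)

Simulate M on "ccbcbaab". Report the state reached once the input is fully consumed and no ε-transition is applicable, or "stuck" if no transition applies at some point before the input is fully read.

(p, ccbcbaab, Z) ⊢ (q, cbcbaab, ECZ) ⊢ (p, bcbaab, BECZ) ⊢ (q, cbaab, ECZ) ⊢ (p, baab, BECZ) ⊢ (q, aab, ECZ) ⊢ (q, ab, CCZ) ⊢ (p, b, BECZ) ⊢ (q, ε, ECZ)
All input consumed; M is in state q.

q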